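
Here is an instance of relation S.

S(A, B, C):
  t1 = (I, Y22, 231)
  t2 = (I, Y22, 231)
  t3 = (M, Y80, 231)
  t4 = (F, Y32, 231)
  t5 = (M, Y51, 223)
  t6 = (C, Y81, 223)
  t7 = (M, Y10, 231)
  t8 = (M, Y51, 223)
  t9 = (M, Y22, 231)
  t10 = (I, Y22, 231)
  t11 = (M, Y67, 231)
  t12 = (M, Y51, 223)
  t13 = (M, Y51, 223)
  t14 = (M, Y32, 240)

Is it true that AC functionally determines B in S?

(A=I, C=231): rows 1, 2, 10 → B = Y22, Y22, Y22 ✓
(A=M, C=231): rows 3, 7, 9, 11 → B takes values {Y80, Y10, Y22, Y67} — violation
(A=F, C=231): row 4 → B = Y32 ✓
(A=M, C=223): rows 5, 8, 12, 13 → B = Y51, Y51, Y51, Y51 ✓
(A=C, C=223): row 6 → B = Y81 ✓
(A=M, C=240): row 14 → B = Y32 ✓
Two rows agree on AC but differ on B, so AC -> B does not hold.

No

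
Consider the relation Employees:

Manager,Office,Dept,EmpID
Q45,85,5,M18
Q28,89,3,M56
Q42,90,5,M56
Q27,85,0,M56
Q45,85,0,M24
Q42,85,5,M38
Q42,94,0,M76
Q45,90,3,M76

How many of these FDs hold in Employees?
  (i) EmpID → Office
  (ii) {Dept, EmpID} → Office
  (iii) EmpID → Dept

1

(i) EmpID → Office: EmpID=M56: 3 rows → Office takes values {89, 90, 85} — violation; EmpID=M76: 2 rows → Office takes values {94, 90} — violation — fails.
(ii) {Dept, EmpID} → Office: every LHS value maps to a single RHS value — holds.
(iii) EmpID → Dept: EmpID=M56: 3 rows → Dept takes values {3, 5, 0} — violation; EmpID=M76: 2 rows → Dept takes values {0, 3} — violation — fails.
1 of the 3 dependencies holds.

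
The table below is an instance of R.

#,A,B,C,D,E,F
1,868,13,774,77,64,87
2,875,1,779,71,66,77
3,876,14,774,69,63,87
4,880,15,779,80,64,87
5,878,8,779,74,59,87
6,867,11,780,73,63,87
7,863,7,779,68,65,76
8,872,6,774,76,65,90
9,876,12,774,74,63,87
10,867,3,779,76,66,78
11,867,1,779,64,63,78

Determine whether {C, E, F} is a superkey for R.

Rows 3 and 9 have the same {C, E, F} value (C=774, E=63, F=87) but are distinct tuples, so {C, E, F} does not determine every attribute — not a superkey.

No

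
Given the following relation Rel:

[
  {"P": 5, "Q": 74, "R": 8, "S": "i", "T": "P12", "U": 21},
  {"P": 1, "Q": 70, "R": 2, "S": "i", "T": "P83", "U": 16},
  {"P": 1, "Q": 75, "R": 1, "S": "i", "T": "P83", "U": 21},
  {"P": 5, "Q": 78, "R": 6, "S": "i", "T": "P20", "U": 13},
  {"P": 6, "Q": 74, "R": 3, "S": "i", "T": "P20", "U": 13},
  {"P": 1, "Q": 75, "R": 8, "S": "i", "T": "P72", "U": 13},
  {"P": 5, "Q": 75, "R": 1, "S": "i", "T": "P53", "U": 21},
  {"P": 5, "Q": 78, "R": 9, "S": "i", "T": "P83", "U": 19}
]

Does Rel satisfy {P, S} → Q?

No

(P=5, S=i): 4 rows → Q takes values {74, 78, 75} — violation
(P=1, S=i): 3 rows → Q takes values {70, 75} — violation
(P=6, S=i): 1 row → Q = 74 ✓
Two rows agree on {P, S} but differ on Q, so {P, S} → Q does not hold.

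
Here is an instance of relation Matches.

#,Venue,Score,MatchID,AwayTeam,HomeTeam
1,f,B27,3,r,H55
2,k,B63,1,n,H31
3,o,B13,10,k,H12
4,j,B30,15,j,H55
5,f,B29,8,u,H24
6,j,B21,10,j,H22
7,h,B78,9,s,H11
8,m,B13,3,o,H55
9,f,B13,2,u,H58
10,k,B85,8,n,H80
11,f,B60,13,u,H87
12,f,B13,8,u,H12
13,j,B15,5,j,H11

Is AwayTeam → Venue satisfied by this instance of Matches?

Yes

AwayTeam=r: row 1 → Venue = f ✓
AwayTeam=n: rows 2, 10 → Venue = k, k ✓
AwayTeam=k: row 3 → Venue = o ✓
AwayTeam=j: rows 4, 6, 13 → Venue = j, j, j ✓
AwayTeam=u: rows 5, 9, 11, 12 → Venue = f, f, f, f ✓
AwayTeam=s: row 7 → Venue = h ✓
AwayTeam=o: row 8 → Venue = m ✓
Every AwayTeam value is associated with a single Venue value, so AwayTeam → Venue holds.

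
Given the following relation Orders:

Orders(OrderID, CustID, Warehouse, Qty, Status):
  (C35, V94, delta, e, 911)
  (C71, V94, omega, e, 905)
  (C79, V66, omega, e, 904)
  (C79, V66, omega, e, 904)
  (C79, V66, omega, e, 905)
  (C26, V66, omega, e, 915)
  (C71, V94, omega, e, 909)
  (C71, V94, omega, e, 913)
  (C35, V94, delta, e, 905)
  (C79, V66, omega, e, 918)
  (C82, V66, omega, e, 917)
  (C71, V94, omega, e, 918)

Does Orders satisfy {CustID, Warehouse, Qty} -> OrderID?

No

(CustID=V94, Warehouse=delta, Qty=e): 2 rows → OrderID = C35, C35 ✓
(CustID=V94, Warehouse=omega, Qty=e): 4 rows → OrderID = C71, C71, C71, C71 ✓
(CustID=V66, Warehouse=omega, Qty=e): 6 rows → OrderID takes values {C79, C26, C82} — violation
Two rows agree on {CustID, Warehouse, Qty} but differ on OrderID, so {CustID, Warehouse, Qty} -> OrderID does not hold.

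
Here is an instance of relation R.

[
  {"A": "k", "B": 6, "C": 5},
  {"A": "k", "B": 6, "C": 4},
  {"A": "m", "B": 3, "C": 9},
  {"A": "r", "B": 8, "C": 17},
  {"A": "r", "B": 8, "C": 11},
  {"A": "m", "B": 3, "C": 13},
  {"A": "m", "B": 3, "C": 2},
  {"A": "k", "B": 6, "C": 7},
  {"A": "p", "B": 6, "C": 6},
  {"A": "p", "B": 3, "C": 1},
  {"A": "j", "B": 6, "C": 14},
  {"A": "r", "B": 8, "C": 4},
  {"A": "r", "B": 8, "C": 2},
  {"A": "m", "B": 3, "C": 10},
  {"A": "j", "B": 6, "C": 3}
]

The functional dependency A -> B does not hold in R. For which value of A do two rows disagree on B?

A=k: 3 rows → B = 6, 6, 6 ✓
A=m: 4 rows → B = 3, 3, 3, 3 ✓
A=r: 4 rows → B = 8, 8, 8, 8 ✓
A=p: 2 rows → B takes values {6, 3} — violation
A=j: 2 rows → B = 6, 6 ✓
The only A value with inconsistent B is A=p.

p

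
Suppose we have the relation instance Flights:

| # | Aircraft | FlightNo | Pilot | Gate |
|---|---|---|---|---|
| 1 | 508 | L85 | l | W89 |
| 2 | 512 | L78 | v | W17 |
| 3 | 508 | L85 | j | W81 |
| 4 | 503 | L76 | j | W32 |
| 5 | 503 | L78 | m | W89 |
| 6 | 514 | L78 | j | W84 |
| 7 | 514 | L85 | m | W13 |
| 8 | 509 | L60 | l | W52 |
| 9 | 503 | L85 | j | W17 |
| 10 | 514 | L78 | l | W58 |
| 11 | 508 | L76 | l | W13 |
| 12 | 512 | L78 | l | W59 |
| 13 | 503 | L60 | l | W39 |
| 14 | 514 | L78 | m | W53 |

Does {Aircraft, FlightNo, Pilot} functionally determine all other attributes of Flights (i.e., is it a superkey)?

All 14 rows have distinct {Aircraft, FlightNo, Pilot} values, so {Aircraft, FlightNo, Pilot} → (all attributes) holds and {Aircraft, FlightNo, Pilot} is a superkey.

Yes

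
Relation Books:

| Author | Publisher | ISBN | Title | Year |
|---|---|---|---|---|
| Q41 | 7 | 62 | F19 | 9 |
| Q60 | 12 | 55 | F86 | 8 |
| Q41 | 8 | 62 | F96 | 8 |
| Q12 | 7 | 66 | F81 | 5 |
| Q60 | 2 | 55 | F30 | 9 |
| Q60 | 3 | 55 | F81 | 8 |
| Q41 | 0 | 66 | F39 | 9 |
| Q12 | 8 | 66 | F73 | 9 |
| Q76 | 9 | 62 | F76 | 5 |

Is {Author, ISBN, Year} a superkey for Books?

Two distinct rows share (Author=Q60, ISBN=55, Year=8), so {Author, ISBN, Year} does not determine every attribute — not a superkey.

No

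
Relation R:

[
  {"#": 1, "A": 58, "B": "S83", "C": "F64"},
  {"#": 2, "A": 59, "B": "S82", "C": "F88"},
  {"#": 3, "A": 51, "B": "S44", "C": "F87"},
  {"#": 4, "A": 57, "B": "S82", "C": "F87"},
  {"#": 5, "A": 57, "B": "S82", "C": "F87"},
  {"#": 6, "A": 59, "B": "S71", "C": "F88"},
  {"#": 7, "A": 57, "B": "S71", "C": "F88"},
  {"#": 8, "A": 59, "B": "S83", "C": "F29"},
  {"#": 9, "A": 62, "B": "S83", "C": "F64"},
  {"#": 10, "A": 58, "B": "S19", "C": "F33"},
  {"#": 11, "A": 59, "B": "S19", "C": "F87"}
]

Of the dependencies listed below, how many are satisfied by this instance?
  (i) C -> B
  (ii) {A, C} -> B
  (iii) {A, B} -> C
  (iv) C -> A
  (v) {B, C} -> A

1

(i) C -> B: C=F88: rows 2, 6, 7 → B takes values {S82, S71} — violation; C=F87: rows 3, 4, 5, 11 → B takes values {S44, S82, S19} — violation — fails.
(ii) {A, C} -> B: (A=59, C=F88): rows 2, 6 → B takes values {S82, S71} — violation — fails.
(iii) {A, B} -> C: every LHS value maps to a single RHS value — holds.
(iv) C -> A: C=F64: rows 1, 9 → A takes values {58, 62} — violation; C=F88: rows 2, 6, 7 → A takes values {59, 57} — violation; C=F87: rows 3, 4, 5, 11 → A takes values {51, 57, 59} — violation — fails.
(v) {B, C} -> A: (B=S83, C=F64): rows 1, 9 → A takes values {58, 62} — violation; (B=S71, C=F88): rows 6, 7 → A takes values {59, 57} — violation — fails.
1 of the 5 dependencies holds.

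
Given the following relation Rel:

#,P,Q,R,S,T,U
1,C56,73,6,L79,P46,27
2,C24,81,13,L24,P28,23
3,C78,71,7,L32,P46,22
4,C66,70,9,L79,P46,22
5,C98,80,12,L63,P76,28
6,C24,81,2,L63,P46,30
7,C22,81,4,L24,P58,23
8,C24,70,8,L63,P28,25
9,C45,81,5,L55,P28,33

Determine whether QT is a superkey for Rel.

No

Rows 2 and 9 have the same QT value (Q=81, T=P28) but are distinct tuples, so QT does not determine every attribute — not a superkey.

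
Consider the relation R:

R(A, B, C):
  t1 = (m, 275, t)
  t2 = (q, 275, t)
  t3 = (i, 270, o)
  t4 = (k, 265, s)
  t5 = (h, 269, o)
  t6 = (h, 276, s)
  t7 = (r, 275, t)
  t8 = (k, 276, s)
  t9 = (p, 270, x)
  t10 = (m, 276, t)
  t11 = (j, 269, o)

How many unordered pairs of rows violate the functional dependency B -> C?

3

B=275: all 3 rows agree on C — 0 pairs.
B=270: violating pairs (3,9) — 1 pair.
B=269: all 2 rows agree on C — 0 pairs.
B=276: violating pairs (6,10), (8,10) — 2 pairs.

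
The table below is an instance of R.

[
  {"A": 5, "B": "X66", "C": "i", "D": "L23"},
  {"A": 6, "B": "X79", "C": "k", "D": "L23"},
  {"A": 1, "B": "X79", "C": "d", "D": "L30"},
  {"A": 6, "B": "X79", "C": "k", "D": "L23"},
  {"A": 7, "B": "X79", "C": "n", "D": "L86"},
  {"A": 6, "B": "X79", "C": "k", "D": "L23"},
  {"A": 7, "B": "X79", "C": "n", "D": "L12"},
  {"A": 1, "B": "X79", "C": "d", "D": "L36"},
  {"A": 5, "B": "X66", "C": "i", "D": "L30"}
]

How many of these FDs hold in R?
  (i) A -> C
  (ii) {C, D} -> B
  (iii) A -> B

3

(i) A -> C: every LHS value maps to a single RHS value — holds.
(ii) {C, D} -> B: every LHS value maps to a single RHS value — holds.
(iii) A -> B: every LHS value maps to a single RHS value — holds.
3 of the 3 dependencies hold.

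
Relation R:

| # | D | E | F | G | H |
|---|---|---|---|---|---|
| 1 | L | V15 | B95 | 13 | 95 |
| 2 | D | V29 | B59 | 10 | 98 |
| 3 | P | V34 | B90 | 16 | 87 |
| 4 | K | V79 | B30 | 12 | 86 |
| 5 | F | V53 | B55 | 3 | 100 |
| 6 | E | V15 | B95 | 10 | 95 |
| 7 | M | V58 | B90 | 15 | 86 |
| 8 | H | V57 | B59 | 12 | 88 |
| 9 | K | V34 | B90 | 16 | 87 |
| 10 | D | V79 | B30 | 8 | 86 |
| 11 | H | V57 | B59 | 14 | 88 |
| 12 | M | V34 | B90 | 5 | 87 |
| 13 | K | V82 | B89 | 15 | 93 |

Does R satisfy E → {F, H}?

E=V15: rows 1, 6 → {F,H} = (B95, 95), (B95, 95) ✓
E=V29: row 2 → {F,H} = (B59, 98) ✓
E=V34: rows 3, 9, 12 → {F,H} = (B90, 87), (B90, 87), (B90, 87) ✓
E=V79: rows 4, 10 → {F,H} = (B30, 86), (B30, 86) ✓
E=V53: row 5 → {F,H} = (B55, 100) ✓
E=V58: row 7 → {F,H} = (B90, 86) ✓
E=V57: rows 8, 11 → {F,H} = (B59, 88), (B59, 88) ✓
E=V82: row 13 → {F,H} = (B89, 93) ✓
Every E value is associated with a single {F, H} value, so E → {F, H} holds.

Yes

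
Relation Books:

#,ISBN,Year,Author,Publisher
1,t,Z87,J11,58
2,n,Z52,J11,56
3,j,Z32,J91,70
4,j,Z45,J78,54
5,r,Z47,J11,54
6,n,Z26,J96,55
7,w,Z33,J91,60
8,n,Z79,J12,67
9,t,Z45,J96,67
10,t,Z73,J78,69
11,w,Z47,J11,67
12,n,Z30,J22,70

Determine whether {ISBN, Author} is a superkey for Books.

All 12 rows have distinct {ISBN, Author} values, so {ISBN, Author} → (all attributes) holds and {ISBN, Author} is a superkey.

Yes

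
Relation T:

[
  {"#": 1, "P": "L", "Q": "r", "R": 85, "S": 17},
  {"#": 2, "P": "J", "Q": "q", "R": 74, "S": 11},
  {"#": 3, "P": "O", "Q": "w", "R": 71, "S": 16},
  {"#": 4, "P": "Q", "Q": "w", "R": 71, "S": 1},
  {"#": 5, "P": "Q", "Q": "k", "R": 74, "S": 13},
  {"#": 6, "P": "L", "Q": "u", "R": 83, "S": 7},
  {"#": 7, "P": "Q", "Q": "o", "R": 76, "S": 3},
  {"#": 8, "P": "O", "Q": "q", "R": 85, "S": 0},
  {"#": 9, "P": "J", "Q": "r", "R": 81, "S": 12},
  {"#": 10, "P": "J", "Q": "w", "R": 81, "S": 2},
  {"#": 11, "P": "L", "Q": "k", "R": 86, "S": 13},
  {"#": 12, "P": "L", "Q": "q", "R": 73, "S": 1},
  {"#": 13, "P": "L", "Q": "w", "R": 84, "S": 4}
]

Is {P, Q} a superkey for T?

Yes

All 13 rows have distinct {P, Q} values, so {P, Q} → (all attributes) holds and {P, Q} is a superkey.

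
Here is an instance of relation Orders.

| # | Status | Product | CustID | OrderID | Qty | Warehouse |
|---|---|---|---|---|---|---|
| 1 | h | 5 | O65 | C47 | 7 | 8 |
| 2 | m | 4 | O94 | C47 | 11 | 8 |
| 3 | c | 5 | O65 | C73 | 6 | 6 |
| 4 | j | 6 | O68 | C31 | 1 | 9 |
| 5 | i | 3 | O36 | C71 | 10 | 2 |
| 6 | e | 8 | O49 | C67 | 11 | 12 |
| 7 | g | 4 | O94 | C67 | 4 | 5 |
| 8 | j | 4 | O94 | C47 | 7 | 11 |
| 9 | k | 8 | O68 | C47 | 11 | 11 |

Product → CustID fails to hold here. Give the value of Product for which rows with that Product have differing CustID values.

Product=5: rows 1, 3 → CustID = O65, O65 ✓
Product=4: rows 2, 7, 8 → CustID = O94, O94, O94 ✓
Product=6: row 4 → CustID = O68 ✓
Product=3: row 5 → CustID = O36 ✓
Product=8: rows 6, 9 → CustID takes values {O49, O68} — violation
The only Product value with inconsistent CustID is Product=8.

8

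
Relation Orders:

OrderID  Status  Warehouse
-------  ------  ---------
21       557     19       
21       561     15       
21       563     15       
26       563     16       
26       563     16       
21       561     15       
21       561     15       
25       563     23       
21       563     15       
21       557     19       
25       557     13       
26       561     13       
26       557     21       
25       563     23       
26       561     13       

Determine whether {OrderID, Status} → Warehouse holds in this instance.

(OrderID=21, Status=557): 2 rows → Warehouse = 19, 19 ✓
(OrderID=21, Status=561): 3 rows → Warehouse = 15, 15, 15 ✓
(OrderID=21, Status=563): 2 rows → Warehouse = 15, 15 ✓
(OrderID=26, Status=563): 2 rows → Warehouse = 16, 16 ✓
(OrderID=25, Status=563): 2 rows → Warehouse = 23, 23 ✓
(OrderID=25, Status=557): 1 row → Warehouse = 13 ✓
(OrderID=26, Status=561): 2 rows → Warehouse = 13, 13 ✓
(OrderID=26, Status=557): 1 row → Warehouse = 21 ✓
Every {OrderID, Status} value is associated with a single Warehouse value, so {OrderID, Status} → Warehouse holds.

Yes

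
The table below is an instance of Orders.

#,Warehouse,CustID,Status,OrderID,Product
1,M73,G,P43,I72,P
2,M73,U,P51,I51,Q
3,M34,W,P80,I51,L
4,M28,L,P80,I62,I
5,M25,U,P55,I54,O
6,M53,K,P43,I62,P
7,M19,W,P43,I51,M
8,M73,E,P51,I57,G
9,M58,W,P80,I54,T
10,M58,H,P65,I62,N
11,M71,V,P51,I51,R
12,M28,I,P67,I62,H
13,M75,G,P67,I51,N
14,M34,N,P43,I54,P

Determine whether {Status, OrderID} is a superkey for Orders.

No

Rows 2 and 11 have the same {Status, OrderID} value (Status=P51, OrderID=I51) but are distinct tuples, so {Status, OrderID} does not determine every attribute — not a superkey.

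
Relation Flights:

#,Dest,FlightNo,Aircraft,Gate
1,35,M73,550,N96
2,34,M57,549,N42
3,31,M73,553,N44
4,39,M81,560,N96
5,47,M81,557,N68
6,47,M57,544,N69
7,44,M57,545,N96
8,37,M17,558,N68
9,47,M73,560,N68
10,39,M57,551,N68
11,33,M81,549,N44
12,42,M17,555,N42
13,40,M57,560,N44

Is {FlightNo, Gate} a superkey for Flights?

All 13 rows have distinct {FlightNo, Gate} values, so {FlightNo, Gate} → (all attributes) holds and {FlightNo, Gate} is a superkey.

Yes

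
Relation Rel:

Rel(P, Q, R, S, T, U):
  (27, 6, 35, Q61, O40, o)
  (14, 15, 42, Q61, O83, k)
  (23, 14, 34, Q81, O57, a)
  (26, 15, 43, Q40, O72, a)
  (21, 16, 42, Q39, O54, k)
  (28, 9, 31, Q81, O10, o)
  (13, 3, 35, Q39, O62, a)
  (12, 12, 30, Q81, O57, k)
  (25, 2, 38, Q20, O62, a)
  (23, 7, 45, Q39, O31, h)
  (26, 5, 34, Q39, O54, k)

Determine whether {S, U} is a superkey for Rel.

No

Two distinct rows share (S=Q39, U=k), so {S, U} does not determine every attribute — not a superkey.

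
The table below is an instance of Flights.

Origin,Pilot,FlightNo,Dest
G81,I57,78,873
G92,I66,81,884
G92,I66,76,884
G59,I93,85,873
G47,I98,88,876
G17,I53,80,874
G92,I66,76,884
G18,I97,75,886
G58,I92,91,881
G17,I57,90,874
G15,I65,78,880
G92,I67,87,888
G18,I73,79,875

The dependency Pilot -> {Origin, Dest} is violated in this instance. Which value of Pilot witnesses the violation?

I57

Pilot=I57: 2 rows → {Origin,Dest} takes values {(G81, 873), (G17, 874)} — violation
Pilot=I66: 3 rows → {Origin,Dest} = (G92, 884), (G92, 884), (G92, 884) ✓
Pilot=I93: 1 row → {Origin,Dest} = (G59, 873) ✓
Pilot=I98: 1 row → {Origin,Dest} = (G47, 876) ✓
Pilot=I53: 1 row → {Origin,Dest} = (G17, 874) ✓
Pilot=I97: 1 row → {Origin,Dest} = (G18, 886) ✓
Pilot=I92: 1 row → {Origin,Dest} = (G58, 881) ✓
Pilot=I65: 1 row → {Origin,Dest} = (G15, 880) ✓
Pilot=I67: 1 row → {Origin,Dest} = (G92, 888) ✓
Pilot=I73: 1 row → {Origin,Dest} = (G18, 875) ✓
The only Pilot value with inconsistent RHS is Pilot=I57.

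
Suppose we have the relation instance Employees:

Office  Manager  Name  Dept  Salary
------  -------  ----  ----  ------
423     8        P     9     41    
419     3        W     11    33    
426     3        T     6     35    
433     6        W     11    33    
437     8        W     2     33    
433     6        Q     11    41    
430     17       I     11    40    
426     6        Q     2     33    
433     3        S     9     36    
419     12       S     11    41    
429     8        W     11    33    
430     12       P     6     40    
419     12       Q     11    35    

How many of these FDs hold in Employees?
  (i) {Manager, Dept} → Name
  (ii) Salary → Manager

0

(i) {Manager, Dept} → Name: (Manager=6, Dept=11): 2 rows → Name takes values {W, Q} — violation; (Manager=12, Dept=11): 2 rows → Name takes values {S, Q} — violation — fails.
(ii) Salary → Manager: Salary=41: 3 rows → Manager takes values {8, 6, 12} — violation; Salary=33: 5 rows → Manager takes values {3, 6, 8} — violation; Salary=35: 2 rows → Manager takes values {3, 12} — violation; Salary=40: 2 rows → Manager takes values {17, 12} — violation — fails.
None of the 2 dependencies hold.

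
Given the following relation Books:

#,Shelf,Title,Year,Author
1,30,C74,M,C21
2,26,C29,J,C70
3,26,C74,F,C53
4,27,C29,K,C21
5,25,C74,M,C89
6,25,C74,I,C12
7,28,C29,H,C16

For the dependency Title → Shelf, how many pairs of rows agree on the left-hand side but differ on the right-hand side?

8

Title=C74: violating pairs (1,3), (1,5), (1,6), (3,5), (3,6) — 5 pairs.
Title=C29: violating pairs (2,4), (2,7), (4,7) — 3 pairs.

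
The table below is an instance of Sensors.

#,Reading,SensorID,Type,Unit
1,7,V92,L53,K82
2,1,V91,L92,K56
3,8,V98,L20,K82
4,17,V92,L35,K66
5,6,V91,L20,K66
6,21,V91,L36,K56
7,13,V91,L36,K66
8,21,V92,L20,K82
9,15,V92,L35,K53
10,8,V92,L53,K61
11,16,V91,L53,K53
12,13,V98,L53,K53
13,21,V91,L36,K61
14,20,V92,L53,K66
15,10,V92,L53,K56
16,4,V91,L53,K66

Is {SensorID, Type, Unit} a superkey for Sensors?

All 16 rows have distinct {SensorID, Type, Unit} values, so {SensorID, Type, Unit} → (all attributes) holds and {SensorID, Type, Unit} is a superkey.

Yes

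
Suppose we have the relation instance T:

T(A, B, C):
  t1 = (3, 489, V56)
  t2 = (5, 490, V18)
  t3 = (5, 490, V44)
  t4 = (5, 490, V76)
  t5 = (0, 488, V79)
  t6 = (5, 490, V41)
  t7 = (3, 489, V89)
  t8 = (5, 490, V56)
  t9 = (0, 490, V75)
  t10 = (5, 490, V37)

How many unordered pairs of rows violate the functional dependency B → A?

B=489: all 2 rows agree on A — 0 pairs.
B=490: violating pairs (2,9), (3,9), (4,9), (6,9), (8,9), (9,10) — 6 pairs.

6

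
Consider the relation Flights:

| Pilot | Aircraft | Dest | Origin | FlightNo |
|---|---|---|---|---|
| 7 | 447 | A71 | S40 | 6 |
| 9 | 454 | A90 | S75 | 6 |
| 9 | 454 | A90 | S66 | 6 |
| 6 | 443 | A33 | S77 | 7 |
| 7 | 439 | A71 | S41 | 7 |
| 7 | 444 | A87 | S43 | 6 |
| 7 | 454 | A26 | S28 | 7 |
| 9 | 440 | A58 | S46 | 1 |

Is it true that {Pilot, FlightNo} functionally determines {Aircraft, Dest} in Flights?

No

(Pilot=7, FlightNo=6): 2 rows → {Aircraft,Dest} takes values {(447, A71), (444, A87)} — violation
(Pilot=9, FlightNo=6): 2 rows → {Aircraft,Dest} = (454, A90), (454, A90) ✓
(Pilot=6, FlightNo=7): 1 row → {Aircraft,Dest} = (443, A33) ✓
(Pilot=7, FlightNo=7): 2 rows → {Aircraft,Dest} takes values {(439, A71), (454, A26)} — violation
(Pilot=9, FlightNo=1): 1 row → {Aircraft,Dest} = (440, A58) ✓
Two rows agree on {Pilot, FlightNo} but differ on {Aircraft, Dest}, so {Pilot, FlightNo} -> {Aircraft, Dest} does not hold.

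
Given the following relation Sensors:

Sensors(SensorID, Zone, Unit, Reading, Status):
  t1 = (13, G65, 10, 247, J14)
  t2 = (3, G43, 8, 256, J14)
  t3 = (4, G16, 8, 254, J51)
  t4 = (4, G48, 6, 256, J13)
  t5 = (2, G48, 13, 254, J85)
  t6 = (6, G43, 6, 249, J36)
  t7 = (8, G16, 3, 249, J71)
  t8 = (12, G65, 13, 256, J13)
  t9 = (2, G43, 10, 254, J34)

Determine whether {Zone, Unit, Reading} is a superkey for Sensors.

All 9 rows have distinct {Zone, Unit, Reading} values, so {Zone, Unit, Reading} → (all attributes) holds and {Zone, Unit, Reading} is a superkey.

Yes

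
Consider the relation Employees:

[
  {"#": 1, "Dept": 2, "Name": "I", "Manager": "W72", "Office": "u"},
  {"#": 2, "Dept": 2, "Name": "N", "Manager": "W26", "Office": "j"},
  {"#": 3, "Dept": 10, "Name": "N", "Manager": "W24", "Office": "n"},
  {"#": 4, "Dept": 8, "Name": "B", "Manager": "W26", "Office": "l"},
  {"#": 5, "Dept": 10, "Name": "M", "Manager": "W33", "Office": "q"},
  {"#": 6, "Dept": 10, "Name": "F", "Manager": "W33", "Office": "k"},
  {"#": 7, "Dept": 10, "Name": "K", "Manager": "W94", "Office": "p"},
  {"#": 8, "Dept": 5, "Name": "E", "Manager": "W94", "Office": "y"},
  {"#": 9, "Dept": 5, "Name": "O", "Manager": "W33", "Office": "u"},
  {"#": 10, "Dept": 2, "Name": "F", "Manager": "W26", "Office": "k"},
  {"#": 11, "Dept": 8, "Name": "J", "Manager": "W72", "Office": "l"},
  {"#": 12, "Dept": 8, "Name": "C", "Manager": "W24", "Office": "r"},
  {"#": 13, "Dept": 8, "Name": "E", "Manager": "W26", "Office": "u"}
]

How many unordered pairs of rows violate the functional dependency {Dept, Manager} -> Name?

(Dept=2, Manager=W26): violating pairs (2,10) — 1 pair.
(Dept=8, Manager=W26): violating pairs (4,13) — 1 pair.
(Dept=10, Manager=W33): violating pairs (5,6) — 1 pair.

3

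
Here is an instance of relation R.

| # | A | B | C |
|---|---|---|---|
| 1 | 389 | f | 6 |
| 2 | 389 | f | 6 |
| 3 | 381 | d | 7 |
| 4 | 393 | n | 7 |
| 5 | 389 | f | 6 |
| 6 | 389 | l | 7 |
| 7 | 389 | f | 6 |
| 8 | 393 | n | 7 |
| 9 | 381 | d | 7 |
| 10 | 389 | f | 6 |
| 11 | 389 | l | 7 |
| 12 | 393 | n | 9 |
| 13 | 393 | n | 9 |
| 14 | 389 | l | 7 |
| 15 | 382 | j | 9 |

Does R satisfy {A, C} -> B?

(A=389, C=6): rows 1, 2, 5, 7, 10 → B = f, f, f, f, f ✓
(A=381, C=7): rows 3, 9 → B = d, d ✓
(A=393, C=7): rows 4, 8 → B = n, n ✓
(A=389, C=7): rows 6, 11, 14 → B = l, l, l ✓
(A=393, C=9): rows 12, 13 → B = n, n ✓
(A=382, C=9): row 15 → B = j ✓
Every {A, C} value is associated with a single B value, so {A, C} -> B holds.

Yes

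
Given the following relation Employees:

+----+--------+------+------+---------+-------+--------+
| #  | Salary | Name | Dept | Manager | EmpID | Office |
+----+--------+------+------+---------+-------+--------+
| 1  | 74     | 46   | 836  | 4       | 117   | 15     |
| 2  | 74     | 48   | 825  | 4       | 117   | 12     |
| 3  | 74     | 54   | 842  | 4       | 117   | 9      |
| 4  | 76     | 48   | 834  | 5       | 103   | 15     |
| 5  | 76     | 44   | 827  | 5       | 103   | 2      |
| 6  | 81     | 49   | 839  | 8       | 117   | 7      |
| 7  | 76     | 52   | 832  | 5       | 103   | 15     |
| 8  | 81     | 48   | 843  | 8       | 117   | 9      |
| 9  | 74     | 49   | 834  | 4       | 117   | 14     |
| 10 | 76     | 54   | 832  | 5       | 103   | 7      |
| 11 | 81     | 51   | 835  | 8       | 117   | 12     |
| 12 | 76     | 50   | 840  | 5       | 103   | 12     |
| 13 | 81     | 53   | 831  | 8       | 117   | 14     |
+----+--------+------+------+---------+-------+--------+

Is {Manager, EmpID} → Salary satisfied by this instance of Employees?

(Manager=4, EmpID=117): rows 1, 2, 3, 9 → Salary = 74, 74, 74, 74 ✓
(Manager=5, EmpID=103): rows 4, 5, 7, 10, 12 → Salary = 76, 76, 76, 76, 76 ✓
(Manager=8, EmpID=117): rows 6, 8, 11, 13 → Salary = 81, 81, 81, 81 ✓
Every {Manager, EmpID} value is associated with a single Salary value, so {Manager, EmpID} → Salary holds.

Yes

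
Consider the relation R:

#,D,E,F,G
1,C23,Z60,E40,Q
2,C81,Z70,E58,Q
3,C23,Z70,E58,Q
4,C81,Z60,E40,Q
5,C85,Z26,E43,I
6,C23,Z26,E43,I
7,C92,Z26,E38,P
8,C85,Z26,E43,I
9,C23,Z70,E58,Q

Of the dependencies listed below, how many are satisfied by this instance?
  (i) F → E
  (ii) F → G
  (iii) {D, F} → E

3

(i) F → E: every LHS value maps to a single RHS value — holds.
(ii) F → G: every LHS value maps to a single RHS value — holds.
(iii) {D, F} → E: every LHS value maps to a single RHS value — holds.
3 of the 3 dependencies hold.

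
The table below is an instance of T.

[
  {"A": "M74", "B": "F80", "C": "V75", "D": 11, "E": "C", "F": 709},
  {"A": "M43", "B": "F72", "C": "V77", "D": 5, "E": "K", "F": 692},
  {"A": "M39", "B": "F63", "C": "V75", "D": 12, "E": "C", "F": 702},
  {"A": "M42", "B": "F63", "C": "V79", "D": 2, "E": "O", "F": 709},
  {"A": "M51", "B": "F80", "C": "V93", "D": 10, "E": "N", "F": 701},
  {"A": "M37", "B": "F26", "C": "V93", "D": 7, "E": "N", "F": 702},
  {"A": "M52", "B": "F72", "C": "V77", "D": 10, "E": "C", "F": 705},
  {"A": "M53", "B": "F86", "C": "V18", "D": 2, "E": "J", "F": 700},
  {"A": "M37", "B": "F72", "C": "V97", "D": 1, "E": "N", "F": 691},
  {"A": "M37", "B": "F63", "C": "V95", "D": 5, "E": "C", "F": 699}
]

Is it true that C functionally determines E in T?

No

C=V75: 2 rows → E = C, C ✓
C=V77: 2 rows → E takes values {K, C} — violation
C=V79: 1 row → E = O ✓
C=V93: 2 rows → E = N, N ✓
C=V18: 1 row → E = J ✓
C=V97: 1 row → E = N ✓
C=V95: 1 row → E = C ✓
Two rows agree on C but differ on E, so C → E does not hold.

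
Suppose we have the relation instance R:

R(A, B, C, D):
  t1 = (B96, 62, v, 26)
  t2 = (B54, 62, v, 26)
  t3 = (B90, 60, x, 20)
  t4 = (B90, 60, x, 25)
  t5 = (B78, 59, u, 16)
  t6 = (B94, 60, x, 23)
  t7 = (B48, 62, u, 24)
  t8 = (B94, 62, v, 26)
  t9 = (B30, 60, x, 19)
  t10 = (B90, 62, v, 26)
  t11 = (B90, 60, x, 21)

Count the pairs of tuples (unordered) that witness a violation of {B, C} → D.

(B=62, C=v): all 4 rows agree on D — 0 pairs.
(B=60, C=x): violating pairs (3,4), (3,6), (3,9), (3,11), (4,6), (4,9), (4,11), (6,9), (6,11), (9,11) — 10 pairs.

10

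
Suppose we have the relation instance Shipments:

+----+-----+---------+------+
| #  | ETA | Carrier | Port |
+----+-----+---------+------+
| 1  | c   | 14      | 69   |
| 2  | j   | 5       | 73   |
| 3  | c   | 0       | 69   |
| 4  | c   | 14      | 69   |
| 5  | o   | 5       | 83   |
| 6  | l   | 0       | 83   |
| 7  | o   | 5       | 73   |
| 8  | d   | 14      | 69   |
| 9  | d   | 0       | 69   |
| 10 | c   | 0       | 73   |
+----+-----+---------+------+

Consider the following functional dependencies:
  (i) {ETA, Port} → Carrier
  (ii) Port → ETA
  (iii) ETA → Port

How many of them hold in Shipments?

(i) {ETA, Port} → Carrier: (ETA=c, Port=69): rows 1, 3, 4 → Carrier takes values {14, 0} — violation; (ETA=d, Port=69): rows 8, 9 → Carrier takes values {14, 0} — violation — fails.
(ii) Port → ETA: Port=69: rows 1, 3, 4, 8, 9 → ETA takes values {c, d} — violation; Port=73: rows 2, 7, 10 → ETA takes values {j, o, c} — violation; Port=83: rows 5, 6 → ETA takes values {o, l} — violation — fails.
(iii) ETA → Port: ETA=c: rows 1, 3, 4, 10 → Port takes values {69, 73} — violation; ETA=o: rows 5, 7 → Port takes values {83, 73} — violation — fails.
None of the 3 dependencies hold.

0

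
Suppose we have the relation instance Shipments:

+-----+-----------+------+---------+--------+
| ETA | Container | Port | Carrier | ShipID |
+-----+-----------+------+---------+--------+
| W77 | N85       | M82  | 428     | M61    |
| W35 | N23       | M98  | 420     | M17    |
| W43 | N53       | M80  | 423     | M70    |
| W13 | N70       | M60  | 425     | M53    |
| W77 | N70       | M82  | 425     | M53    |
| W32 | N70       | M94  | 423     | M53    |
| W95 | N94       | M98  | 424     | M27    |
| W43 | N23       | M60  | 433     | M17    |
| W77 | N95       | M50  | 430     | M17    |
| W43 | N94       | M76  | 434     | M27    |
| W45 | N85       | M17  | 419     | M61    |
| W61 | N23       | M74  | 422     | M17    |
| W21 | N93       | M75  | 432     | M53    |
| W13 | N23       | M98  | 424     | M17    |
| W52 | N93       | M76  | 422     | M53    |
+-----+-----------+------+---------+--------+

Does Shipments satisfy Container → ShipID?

Container=N85: 2 rows → ShipID = M61, M61 ✓
Container=N23: 4 rows → ShipID = M17, M17, M17, M17 ✓
Container=N53: 1 row → ShipID = M70 ✓
Container=N70: 3 rows → ShipID = M53, M53, M53 ✓
Container=N94: 2 rows → ShipID = M27, M27 ✓
Container=N95: 1 row → ShipID = M17 ✓
Container=N93: 2 rows → ShipID = M53, M53 ✓
Every Container value is associated with a single ShipID value, so Container → ShipID holds.

Yes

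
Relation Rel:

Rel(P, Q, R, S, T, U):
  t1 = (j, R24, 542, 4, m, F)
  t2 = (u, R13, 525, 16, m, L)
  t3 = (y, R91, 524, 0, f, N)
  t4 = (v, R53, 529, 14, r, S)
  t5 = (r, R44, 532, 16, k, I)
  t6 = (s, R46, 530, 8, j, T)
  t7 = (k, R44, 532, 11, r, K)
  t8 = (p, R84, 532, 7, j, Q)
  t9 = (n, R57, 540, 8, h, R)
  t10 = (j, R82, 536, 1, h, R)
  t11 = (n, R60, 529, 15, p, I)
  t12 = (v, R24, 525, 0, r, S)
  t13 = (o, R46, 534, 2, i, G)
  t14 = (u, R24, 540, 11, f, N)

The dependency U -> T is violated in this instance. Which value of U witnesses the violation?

I

U=F: row 1 → T = m ✓
U=L: row 2 → T = m ✓
U=N: rows 3, 14 → T = f, f ✓
U=S: rows 4, 12 → T = r, r ✓
U=I: rows 5, 11 → T takes values {k, p} — violation
U=T: row 6 → T = j ✓
U=K: row 7 → T = r ✓
U=Q: row 8 → T = j ✓
U=R: rows 9, 10 → T = h, h ✓
U=G: row 13 → T = i ✓
The only U value with inconsistent T is U=I.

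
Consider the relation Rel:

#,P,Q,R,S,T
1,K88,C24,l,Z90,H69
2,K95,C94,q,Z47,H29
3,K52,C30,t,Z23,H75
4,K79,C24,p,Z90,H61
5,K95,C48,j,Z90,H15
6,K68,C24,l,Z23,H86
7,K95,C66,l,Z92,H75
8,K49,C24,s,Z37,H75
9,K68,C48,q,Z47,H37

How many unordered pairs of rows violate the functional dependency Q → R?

6

Q=C24: violating pairs (1,4), (1,8), (4,6), (4,8), (6,8) — 5 pairs.
Q=C48: violating pairs (5,9) — 1 pair.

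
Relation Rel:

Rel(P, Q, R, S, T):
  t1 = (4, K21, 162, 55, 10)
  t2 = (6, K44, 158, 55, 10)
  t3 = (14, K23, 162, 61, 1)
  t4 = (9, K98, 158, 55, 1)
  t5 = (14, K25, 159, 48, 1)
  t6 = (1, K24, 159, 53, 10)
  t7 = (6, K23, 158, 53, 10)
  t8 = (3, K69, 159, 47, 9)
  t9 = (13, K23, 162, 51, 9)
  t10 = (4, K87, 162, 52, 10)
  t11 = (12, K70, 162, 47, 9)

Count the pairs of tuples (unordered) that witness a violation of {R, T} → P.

(R=162, T=10): all 2 rows agree on P — 0 pairs.
(R=158, T=10): all 2 rows agree on P — 0 pairs.
(R=162, T=9): violating pairs (9,11) — 1 pair.

1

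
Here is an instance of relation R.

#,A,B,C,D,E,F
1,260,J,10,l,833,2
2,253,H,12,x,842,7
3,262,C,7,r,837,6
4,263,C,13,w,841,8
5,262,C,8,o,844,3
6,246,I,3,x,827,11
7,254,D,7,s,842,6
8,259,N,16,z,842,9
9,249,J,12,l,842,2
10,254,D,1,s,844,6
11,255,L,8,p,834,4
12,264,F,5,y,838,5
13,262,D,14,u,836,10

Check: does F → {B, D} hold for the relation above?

F=2: rows 1, 9 → {B,D} = (J, l), (J, l) ✓
F=7: row 2 → {B,D} = (H, x) ✓
F=6: rows 3, 7, 10 → {B,D} takes values {(C, r), (D, s)} — violation
F=8: row 4 → {B,D} = (C, w) ✓
F=3: row 5 → {B,D} = (C, o) ✓
F=11: row 6 → {B,D} = (I, x) ✓
F=9: row 8 → {B,D} = (N, z) ✓
F=4: row 11 → {B,D} = (L, p) ✓
F=5: row 12 → {B,D} = (F, y) ✓
F=10: row 13 → {B,D} = (D, u) ✓
Two rows agree on F but differ on {B, D}, so F → {B, D} does not hold.

No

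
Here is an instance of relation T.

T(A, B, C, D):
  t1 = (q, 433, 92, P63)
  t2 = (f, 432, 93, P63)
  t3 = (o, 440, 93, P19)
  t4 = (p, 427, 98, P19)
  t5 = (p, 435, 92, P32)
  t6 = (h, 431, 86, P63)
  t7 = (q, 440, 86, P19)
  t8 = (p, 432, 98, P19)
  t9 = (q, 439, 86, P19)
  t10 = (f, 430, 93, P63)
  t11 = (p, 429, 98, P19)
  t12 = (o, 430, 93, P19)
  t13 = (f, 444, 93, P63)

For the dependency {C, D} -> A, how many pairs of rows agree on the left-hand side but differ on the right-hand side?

(C=93, D=P63): all 3 rows agree on A — 0 pairs.
(C=93, D=P19): all 2 rows agree on A — 0 pairs.
(C=98, D=P19): all 3 rows agree on A — 0 pairs.
(C=86, D=P19): all 2 rows agree on A — 0 pairs.

0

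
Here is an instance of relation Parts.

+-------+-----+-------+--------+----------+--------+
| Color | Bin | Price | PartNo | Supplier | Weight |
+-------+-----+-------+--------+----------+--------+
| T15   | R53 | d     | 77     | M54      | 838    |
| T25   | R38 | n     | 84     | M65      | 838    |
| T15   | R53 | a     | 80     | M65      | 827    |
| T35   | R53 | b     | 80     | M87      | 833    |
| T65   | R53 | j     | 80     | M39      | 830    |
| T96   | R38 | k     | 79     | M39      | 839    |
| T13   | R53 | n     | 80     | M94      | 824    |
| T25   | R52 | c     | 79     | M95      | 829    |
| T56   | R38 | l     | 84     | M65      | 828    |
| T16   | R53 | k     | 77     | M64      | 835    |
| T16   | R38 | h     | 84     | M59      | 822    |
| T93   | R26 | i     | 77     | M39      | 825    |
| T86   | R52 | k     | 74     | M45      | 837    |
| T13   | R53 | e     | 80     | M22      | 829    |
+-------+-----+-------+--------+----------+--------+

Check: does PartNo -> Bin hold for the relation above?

PartNo=77: 3 rows → Bin takes values {R53, R26} — violation
PartNo=84: 3 rows → Bin = R38, R38, R38 ✓
PartNo=80: 5 rows → Bin = R53, R53, R53, R53, R53 ✓
PartNo=79: 2 rows → Bin takes values {R38, R52} — violation
PartNo=74: 1 row → Bin = R52 ✓
Two rows agree on PartNo but differ on Bin, so PartNo -> Bin does not hold.

No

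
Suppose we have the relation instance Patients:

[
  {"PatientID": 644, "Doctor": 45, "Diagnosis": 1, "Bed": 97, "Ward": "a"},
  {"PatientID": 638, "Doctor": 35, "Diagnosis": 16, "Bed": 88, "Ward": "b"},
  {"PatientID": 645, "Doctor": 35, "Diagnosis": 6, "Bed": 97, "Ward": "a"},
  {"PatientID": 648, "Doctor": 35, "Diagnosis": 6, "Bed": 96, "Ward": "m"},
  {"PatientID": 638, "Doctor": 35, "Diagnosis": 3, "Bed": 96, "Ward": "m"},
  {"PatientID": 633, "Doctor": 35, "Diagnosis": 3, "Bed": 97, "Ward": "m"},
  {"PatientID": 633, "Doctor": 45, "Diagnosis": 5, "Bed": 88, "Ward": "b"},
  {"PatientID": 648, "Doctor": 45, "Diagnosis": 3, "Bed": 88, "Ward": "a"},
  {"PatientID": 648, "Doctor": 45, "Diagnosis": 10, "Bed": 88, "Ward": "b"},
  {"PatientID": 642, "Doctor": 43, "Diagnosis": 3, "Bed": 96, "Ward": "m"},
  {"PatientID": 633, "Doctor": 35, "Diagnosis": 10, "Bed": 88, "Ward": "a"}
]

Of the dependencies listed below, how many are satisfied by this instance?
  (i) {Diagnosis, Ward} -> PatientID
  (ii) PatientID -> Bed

0

(i) {Diagnosis, Ward} -> PatientID: (Diagnosis=3, Ward=m): 3 rows → PatientID takes values {638, 633, 642} — violation — fails.
(ii) PatientID -> Bed: PatientID=638: 2 rows → Bed takes values {88, 96} — violation; PatientID=648: 3 rows → Bed takes values {96, 88} — violation; PatientID=633: 3 rows → Bed takes values {97, 88} — violation — fails.
None of the 2 dependencies hold.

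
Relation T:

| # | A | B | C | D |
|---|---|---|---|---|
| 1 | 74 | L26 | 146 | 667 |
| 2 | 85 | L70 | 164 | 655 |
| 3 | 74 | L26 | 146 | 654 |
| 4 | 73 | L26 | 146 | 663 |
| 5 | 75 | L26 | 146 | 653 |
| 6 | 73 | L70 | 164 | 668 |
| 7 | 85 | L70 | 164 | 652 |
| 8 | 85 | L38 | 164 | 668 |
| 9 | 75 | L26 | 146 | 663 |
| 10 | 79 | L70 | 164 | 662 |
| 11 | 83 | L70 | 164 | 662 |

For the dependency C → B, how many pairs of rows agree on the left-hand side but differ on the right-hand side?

C=146: all 5 rows agree on B — 0 pairs.
C=164: violating pairs (2,8), (6,8), (7,8), (8,10), (8,11) — 5 pairs.

5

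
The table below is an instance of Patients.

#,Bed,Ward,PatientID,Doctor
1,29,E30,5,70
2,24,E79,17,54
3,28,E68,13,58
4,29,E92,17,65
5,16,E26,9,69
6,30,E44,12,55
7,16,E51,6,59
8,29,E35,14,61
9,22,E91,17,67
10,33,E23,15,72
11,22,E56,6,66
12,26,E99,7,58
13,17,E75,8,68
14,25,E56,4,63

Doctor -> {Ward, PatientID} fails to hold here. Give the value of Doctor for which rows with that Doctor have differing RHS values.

58

Doctor=70: row 1 → {Ward,PatientID} = (E30, 5) ✓
Doctor=54: row 2 → {Ward,PatientID} = (E79, 17) ✓
Doctor=58: rows 3, 12 → {Ward,PatientID} takes values {(E68, 13), (E99, 7)} — violation
Doctor=65: row 4 → {Ward,PatientID} = (E92, 17) ✓
Doctor=69: row 5 → {Ward,PatientID} = (E26, 9) ✓
Doctor=55: row 6 → {Ward,PatientID} = (E44, 12) ✓
Doctor=59: row 7 → {Ward,PatientID} = (E51, 6) ✓
Doctor=61: row 8 → {Ward,PatientID} = (E35, 14) ✓
Doctor=67: row 9 → {Ward,PatientID} = (E91, 17) ✓
Doctor=72: row 10 → {Ward,PatientID} = (E23, 15) ✓
Doctor=66: row 11 → {Ward,PatientID} = (E56, 6) ✓
Doctor=68: row 13 → {Ward,PatientID} = (E75, 8) ✓
Doctor=63: row 14 → {Ward,PatientID} = (E56, 4) ✓
The only Doctor value with inconsistent RHS is Doctor=58.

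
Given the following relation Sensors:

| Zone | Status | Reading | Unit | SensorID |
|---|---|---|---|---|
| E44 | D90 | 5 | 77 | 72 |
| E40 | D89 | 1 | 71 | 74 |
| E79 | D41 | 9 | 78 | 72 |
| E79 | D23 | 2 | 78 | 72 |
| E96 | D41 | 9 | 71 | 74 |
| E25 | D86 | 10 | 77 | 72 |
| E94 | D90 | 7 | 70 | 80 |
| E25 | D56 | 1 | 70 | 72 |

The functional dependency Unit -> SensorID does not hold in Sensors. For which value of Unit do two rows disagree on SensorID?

70

Unit=77: 2 rows → SensorID = 72, 72 ✓
Unit=71: 2 rows → SensorID = 74, 74 ✓
Unit=78: 2 rows → SensorID = 72, 72 ✓
Unit=70: 2 rows → SensorID takes values {80, 72} — violation
The only Unit value with inconsistent SensorID is Unit=70.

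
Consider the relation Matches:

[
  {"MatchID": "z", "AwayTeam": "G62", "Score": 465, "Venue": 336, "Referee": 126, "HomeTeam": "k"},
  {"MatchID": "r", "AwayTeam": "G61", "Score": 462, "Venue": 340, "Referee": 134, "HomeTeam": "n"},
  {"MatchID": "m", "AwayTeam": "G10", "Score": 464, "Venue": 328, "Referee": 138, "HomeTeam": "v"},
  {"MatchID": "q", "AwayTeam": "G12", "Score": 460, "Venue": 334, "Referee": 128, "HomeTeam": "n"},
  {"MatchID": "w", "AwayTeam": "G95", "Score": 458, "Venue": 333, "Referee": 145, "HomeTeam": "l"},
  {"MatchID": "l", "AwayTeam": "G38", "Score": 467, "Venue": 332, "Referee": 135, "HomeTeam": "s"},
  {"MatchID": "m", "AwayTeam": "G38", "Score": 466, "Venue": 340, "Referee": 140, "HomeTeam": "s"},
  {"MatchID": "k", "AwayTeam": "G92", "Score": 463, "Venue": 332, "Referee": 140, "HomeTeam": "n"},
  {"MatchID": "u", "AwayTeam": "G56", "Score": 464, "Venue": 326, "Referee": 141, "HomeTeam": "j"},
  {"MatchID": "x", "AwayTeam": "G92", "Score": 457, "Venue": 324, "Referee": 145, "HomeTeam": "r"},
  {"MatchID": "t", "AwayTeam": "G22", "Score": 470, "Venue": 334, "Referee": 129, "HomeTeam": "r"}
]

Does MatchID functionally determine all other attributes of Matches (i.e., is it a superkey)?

No

Two distinct rows share MatchID=m, so MatchID does not determine every attribute — not a superkey.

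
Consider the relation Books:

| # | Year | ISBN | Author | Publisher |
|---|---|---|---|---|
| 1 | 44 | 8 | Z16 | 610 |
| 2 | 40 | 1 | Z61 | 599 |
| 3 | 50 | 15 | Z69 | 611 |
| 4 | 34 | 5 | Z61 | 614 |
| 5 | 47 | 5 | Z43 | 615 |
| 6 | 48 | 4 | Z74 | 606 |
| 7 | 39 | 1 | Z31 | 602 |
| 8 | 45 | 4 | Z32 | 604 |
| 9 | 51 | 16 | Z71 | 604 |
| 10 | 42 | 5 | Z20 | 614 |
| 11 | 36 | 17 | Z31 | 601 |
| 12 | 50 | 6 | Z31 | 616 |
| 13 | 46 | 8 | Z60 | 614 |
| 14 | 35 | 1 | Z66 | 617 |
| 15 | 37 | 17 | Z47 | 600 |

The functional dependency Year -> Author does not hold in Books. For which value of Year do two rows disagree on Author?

50

Year=44: row 1 → Author = Z16 ✓
Year=40: row 2 → Author = Z61 ✓
Year=50: rows 3, 12 → Author takes values {Z69, Z31} — violation
Year=34: row 4 → Author = Z61 ✓
Year=47: row 5 → Author = Z43 ✓
Year=48: row 6 → Author = Z74 ✓
Year=39: row 7 → Author = Z31 ✓
Year=45: row 8 → Author = Z32 ✓
Year=51: row 9 → Author = Z71 ✓
Year=42: row 10 → Author = Z20 ✓
Year=36: row 11 → Author = Z31 ✓
Year=46: row 13 → Author = Z60 ✓
Year=35: row 14 → Author = Z66 ✓
Year=37: row 15 → Author = Z47 ✓
The only Year value with inconsistent Author is Year=50.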